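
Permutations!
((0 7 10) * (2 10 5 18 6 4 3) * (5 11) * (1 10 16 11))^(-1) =((0 7 1 10)(2 16 11 5 18 6 4 3))^(-1) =(0 10 1 7)(2 3 4 6 18 5 11 16)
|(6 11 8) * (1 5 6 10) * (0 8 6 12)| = 6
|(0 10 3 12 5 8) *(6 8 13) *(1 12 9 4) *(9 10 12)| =6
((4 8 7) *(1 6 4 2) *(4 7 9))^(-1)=(1 2 7 6)(4 9 8)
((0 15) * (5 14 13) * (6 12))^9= (0 15)(6 12)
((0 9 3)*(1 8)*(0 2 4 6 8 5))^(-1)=(0 5 1 8 6 4 2 3 9)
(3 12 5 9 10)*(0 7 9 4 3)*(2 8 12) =(0 7 9 10)(2 8 12 5 4 3) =[7, 1, 8, 2, 3, 4, 6, 9, 12, 10, 0, 11, 5]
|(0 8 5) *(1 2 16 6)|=12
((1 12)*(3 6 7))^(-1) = (1 12)(3 7 6)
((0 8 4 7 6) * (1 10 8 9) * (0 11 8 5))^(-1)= ((0 9 1 10 5)(4 7 6 11 8))^(-1)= (0 5 10 1 9)(4 8 11 6 7)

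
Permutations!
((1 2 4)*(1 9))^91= ((1 2 4 9))^91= (1 9 4 2)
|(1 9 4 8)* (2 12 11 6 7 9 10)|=10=|(1 10 2 12 11 6 7 9 4 8)|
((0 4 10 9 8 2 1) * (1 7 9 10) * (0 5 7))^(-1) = (10)(0 2 8 9 7 5 1 4)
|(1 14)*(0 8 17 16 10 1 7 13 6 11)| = 11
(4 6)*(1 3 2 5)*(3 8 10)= (1 8 10 3 2 5)(4 6)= [0, 8, 5, 2, 6, 1, 4, 7, 10, 9, 3]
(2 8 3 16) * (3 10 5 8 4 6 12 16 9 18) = [0, 1, 4, 9, 6, 8, 12, 7, 10, 18, 5, 11, 16, 13, 14, 15, 2, 17, 3] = (2 4 6 12 16)(3 9 18)(5 8 10)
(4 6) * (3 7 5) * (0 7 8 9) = (0 7 5 3 8 9)(4 6) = [7, 1, 2, 8, 6, 3, 4, 5, 9, 0]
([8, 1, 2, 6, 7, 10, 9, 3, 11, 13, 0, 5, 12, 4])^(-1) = (0 10 5 11 8)(3 7 4 13 9 6)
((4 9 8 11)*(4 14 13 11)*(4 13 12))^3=((4 9 8 13 11 14 12))^3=(4 13 12 8 14 9 11)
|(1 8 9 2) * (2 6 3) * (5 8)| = |(1 5 8 9 6 3 2)| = 7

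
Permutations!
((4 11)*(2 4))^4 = ((2 4 11))^4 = (2 4 11)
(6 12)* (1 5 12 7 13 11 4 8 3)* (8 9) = (1 5 12 6 7 13 11 4 9 8 3) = [0, 5, 2, 1, 9, 12, 7, 13, 3, 8, 10, 4, 6, 11]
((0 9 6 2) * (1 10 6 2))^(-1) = (0 2 9)(1 6 10)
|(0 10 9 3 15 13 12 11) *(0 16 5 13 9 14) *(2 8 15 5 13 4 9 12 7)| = 24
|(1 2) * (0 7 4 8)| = |(0 7 4 8)(1 2)| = 4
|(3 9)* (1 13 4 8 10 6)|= 6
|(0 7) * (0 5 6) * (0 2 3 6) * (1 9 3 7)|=8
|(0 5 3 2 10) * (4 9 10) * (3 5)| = |(0 3 2 4 9 10)| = 6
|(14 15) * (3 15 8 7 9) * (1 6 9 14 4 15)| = |(1 6 9 3)(4 15)(7 14 8)| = 12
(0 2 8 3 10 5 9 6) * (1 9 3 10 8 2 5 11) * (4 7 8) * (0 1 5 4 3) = (0 4 7 8 10 11 5)(1 9 6) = [4, 9, 2, 3, 7, 0, 1, 8, 10, 6, 11, 5]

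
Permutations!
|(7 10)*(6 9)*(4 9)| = 6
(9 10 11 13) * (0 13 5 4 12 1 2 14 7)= [13, 2, 14, 3, 12, 4, 6, 0, 8, 10, 11, 5, 1, 9, 7]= (0 13 9 10 11 5 4 12 1 2 14 7)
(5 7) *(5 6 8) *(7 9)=[0, 1, 2, 3, 4, 9, 8, 6, 5, 7]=(5 9 7 6 8)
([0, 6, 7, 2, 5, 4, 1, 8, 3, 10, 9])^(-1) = [0, 6, 3, 8, 5, 4, 1, 2, 7, 10, 9]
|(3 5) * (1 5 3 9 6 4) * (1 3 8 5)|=|(3 8 5 9 6 4)|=6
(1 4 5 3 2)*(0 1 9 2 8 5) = (0 1 4)(2 9)(3 8 5) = [1, 4, 9, 8, 0, 3, 6, 7, 5, 2]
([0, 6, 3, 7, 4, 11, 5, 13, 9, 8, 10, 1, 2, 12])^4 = (2 12 13 7 3)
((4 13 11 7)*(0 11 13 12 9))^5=(13)(0 9 12 4 7 11)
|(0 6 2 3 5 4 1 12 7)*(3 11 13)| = 11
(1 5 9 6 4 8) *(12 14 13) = [0, 5, 2, 3, 8, 9, 4, 7, 1, 6, 10, 11, 14, 12, 13] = (1 5 9 6 4 8)(12 14 13)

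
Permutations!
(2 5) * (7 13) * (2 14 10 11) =[0, 1, 5, 3, 4, 14, 6, 13, 8, 9, 11, 2, 12, 7, 10] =(2 5 14 10 11)(7 13)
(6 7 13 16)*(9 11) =(6 7 13 16)(9 11) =[0, 1, 2, 3, 4, 5, 7, 13, 8, 11, 10, 9, 12, 16, 14, 15, 6]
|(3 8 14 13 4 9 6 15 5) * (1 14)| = |(1 14 13 4 9 6 15 5 3 8)| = 10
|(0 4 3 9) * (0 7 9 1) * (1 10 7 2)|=8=|(0 4 3 10 7 9 2 1)|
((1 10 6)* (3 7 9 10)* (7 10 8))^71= ((1 3 10 6)(7 9 8))^71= (1 6 10 3)(7 8 9)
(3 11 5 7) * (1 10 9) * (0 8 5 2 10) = [8, 0, 10, 11, 4, 7, 6, 3, 5, 1, 9, 2] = (0 8 5 7 3 11 2 10 9 1)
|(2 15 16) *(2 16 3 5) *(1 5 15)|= |(16)(1 5 2)(3 15)|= 6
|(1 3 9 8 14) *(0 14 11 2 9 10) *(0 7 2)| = 10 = |(0 14 1 3 10 7 2 9 8 11)|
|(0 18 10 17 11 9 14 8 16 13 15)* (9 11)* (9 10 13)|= |(0 18 13 15)(8 16 9 14)(10 17)|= 4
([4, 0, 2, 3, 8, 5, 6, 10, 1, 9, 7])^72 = (10)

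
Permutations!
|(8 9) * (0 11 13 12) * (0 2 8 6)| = |(0 11 13 12 2 8 9 6)| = 8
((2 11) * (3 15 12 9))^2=((2 11)(3 15 12 9))^2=(3 12)(9 15)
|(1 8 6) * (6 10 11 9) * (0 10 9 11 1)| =6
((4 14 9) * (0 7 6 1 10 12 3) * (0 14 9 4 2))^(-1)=((0 7 6 1 10 12 3 14 4 9 2))^(-1)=(0 2 9 4 14 3 12 10 1 6 7)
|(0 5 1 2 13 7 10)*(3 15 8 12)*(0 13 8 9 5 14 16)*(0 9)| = 33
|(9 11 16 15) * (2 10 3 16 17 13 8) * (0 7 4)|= 30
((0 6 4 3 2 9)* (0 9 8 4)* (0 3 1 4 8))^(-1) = ((9)(0 6 3 2)(1 4))^(-1) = (9)(0 2 3 6)(1 4)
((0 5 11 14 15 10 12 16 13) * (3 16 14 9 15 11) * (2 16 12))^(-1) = ((0 5 3 12 14 11 9 15 10 2 16 13))^(-1) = (0 13 16 2 10 15 9 11 14 12 3 5)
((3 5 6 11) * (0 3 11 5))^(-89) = (11)(0 3)(5 6)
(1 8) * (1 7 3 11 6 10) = [0, 8, 2, 11, 4, 5, 10, 3, 7, 9, 1, 6] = (1 8 7 3 11 6 10)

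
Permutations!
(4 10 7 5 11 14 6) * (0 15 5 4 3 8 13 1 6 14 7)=(0 15 5 11 7 4 10)(1 6 3 8 13)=[15, 6, 2, 8, 10, 11, 3, 4, 13, 9, 0, 7, 12, 1, 14, 5]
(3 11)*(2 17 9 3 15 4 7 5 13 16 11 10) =(2 17 9 3 10)(4 7 5 13 16 11 15) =[0, 1, 17, 10, 7, 13, 6, 5, 8, 3, 2, 15, 12, 16, 14, 4, 11, 9]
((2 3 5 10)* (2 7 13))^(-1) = (2 13 7 10 5 3)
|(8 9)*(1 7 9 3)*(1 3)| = 4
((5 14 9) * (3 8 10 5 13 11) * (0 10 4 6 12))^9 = (0 4 11 14)(3 9 10 6)(5 12 8 13)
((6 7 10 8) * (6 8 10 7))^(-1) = ((10))^(-1) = (10)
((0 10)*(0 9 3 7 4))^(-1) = (0 4 7 3 9 10)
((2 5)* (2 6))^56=(2 6 5)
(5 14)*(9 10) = (5 14)(9 10) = [0, 1, 2, 3, 4, 14, 6, 7, 8, 10, 9, 11, 12, 13, 5]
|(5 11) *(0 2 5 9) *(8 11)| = |(0 2 5 8 11 9)| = 6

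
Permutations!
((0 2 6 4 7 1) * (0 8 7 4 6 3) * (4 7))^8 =((0 2 3)(1 8 4 7))^8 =(8)(0 3 2)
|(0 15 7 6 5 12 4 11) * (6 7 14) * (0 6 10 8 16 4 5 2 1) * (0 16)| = |(0 15 14 10 8)(1 16 4 11 6 2)(5 12)| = 30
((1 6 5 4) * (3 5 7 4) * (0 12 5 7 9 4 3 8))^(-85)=((0 12 5 8)(1 6 9 4)(3 7))^(-85)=(0 8 5 12)(1 4 9 6)(3 7)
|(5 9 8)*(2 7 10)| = |(2 7 10)(5 9 8)| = 3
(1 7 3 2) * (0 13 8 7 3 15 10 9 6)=(0 13 8 7 15 10 9 6)(1 3 2)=[13, 3, 1, 2, 4, 5, 0, 15, 7, 6, 9, 11, 12, 8, 14, 10]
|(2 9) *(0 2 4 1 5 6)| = 7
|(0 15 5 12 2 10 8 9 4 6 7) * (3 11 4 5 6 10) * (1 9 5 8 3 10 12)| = |(0 15 6 7)(1 9 8 5)(2 10 3 11 4 12)| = 12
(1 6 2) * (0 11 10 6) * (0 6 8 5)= (0 11 10 8 5)(1 6 2)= [11, 6, 1, 3, 4, 0, 2, 7, 5, 9, 8, 10]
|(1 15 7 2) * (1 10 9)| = |(1 15 7 2 10 9)| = 6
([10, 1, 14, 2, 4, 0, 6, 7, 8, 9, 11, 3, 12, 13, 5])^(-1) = (0 5 14 2 3 11 10)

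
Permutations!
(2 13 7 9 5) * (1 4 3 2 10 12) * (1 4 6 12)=(1 6 12 4 3 2 13 7 9 5 10)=[0, 6, 13, 2, 3, 10, 12, 9, 8, 5, 1, 11, 4, 7]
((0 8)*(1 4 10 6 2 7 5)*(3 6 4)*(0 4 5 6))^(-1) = (0 3 1 5 10 4 8)(2 6 7)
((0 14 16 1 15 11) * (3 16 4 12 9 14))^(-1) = ((0 3 16 1 15 11)(4 12 9 14))^(-1) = (0 11 15 1 16 3)(4 14 9 12)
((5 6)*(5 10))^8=(5 10 6)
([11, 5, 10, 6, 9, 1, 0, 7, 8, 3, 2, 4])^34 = [3, 1, 2, 4, 0, 5, 9, 7, 8, 11, 10, 6]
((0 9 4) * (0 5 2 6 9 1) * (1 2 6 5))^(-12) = (0 5 9 1 2 6 4) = ((0 2 5 6 9 4 1))^(-12)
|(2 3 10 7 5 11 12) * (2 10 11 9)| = 8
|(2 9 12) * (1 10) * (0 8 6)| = |(0 8 6)(1 10)(2 9 12)| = 6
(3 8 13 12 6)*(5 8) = (3 5 8 13 12 6) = [0, 1, 2, 5, 4, 8, 3, 7, 13, 9, 10, 11, 6, 12]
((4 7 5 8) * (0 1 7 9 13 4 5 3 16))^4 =((0 1 7 3 16)(4 9 13)(5 8))^4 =(0 16 3 7 1)(4 9 13)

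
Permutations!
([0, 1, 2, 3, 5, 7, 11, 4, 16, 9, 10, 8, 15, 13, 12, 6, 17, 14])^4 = [0, 1, 2, 3, 5, 7, 17, 4, 12, 9, 10, 14, 8, 13, 11, 16, 15, 6]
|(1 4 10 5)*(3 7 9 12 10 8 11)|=|(1 4 8 11 3 7 9 12 10 5)|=10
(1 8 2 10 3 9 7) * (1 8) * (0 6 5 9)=(0 6 5 9 7 8 2 10 3)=[6, 1, 10, 0, 4, 9, 5, 8, 2, 7, 3]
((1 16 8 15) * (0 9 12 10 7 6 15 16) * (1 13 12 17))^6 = (0 17)(1 9)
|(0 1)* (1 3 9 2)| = 5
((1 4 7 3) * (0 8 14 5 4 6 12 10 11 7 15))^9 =(0 5)(1 12 11 3 6 10 7)(4 8)(14 15)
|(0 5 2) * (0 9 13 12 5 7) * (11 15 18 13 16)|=18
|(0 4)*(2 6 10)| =|(0 4)(2 6 10)| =6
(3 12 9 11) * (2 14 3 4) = (2 14 3 12 9 11 4) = [0, 1, 14, 12, 2, 5, 6, 7, 8, 11, 10, 4, 9, 13, 3]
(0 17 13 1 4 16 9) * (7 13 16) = (0 17 16 9)(1 4 7 13) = [17, 4, 2, 3, 7, 5, 6, 13, 8, 0, 10, 11, 12, 1, 14, 15, 9, 16]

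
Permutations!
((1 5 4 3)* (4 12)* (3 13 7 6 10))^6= (1 6 4)(3 7 12)(5 10 13)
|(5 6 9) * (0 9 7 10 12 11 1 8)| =10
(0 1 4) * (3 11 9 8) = (0 1 4)(3 11 9 8) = [1, 4, 2, 11, 0, 5, 6, 7, 3, 8, 10, 9]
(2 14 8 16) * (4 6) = [0, 1, 14, 3, 6, 5, 4, 7, 16, 9, 10, 11, 12, 13, 8, 15, 2] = (2 14 8 16)(4 6)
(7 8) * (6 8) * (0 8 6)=(0 8 7)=[8, 1, 2, 3, 4, 5, 6, 0, 7]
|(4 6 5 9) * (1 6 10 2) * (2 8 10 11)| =14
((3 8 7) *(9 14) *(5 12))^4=(14)(3 8 7)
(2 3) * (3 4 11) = (2 4 11 3) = [0, 1, 4, 2, 11, 5, 6, 7, 8, 9, 10, 3]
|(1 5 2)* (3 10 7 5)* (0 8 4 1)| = 9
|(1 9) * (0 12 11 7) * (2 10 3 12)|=|(0 2 10 3 12 11 7)(1 9)|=14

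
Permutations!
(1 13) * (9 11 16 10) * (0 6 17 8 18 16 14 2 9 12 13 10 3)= (0 6 17 8 18 16 3)(1 10 12 13)(2 9 11 14)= [6, 10, 9, 0, 4, 5, 17, 7, 18, 11, 12, 14, 13, 1, 2, 15, 3, 8, 16]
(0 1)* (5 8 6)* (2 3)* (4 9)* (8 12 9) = [1, 0, 3, 2, 8, 12, 5, 7, 6, 4, 10, 11, 9] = (0 1)(2 3)(4 8 6 5 12 9)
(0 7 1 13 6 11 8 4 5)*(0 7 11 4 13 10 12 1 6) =(0 11 8 13)(1 10 12)(4 5 7 6) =[11, 10, 2, 3, 5, 7, 4, 6, 13, 9, 12, 8, 1, 0]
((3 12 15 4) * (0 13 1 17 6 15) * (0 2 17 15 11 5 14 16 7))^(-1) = ((0 13 1 15 4 3 12 2 17 6 11 5 14 16 7))^(-1) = (0 7 16 14 5 11 6 17 2 12 3 4 15 1 13)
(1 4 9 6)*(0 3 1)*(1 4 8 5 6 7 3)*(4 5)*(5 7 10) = [1, 8, 2, 7, 9, 6, 0, 3, 4, 10, 5] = (0 1 8 4 9 10 5 6)(3 7)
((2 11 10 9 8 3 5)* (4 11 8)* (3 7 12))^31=((2 8 7 12 3 5)(4 11 10 9))^31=(2 8 7 12 3 5)(4 9 10 11)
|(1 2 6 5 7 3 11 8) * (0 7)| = |(0 7 3 11 8 1 2 6 5)| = 9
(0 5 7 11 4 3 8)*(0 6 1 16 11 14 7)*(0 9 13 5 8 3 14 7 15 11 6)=(0 8)(1 16 6)(4 14 15 11)(5 9 13)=[8, 16, 2, 3, 14, 9, 1, 7, 0, 13, 10, 4, 12, 5, 15, 11, 6]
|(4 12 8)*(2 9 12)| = 5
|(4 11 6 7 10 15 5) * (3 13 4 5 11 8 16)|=5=|(3 13 4 8 16)(6 7 10 15 11)|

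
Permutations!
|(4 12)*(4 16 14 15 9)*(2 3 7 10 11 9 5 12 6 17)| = 45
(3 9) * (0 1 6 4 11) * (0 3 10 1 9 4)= (0 9 10 1 6)(3 4 11)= [9, 6, 2, 4, 11, 5, 0, 7, 8, 10, 1, 3]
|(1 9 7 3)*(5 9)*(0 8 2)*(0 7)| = |(0 8 2 7 3 1 5 9)| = 8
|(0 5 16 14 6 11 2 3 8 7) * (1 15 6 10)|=13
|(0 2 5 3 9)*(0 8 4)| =7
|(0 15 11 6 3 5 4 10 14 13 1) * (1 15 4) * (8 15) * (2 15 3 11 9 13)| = |(0 4 10 14 2 15 9 13 8 3 5 1)(6 11)| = 12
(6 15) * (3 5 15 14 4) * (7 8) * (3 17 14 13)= (3 5 15 6 13)(4 17 14)(7 8)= [0, 1, 2, 5, 17, 15, 13, 8, 7, 9, 10, 11, 12, 3, 4, 6, 16, 14]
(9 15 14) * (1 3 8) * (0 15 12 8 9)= (0 15 14)(1 3 9 12 8)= [15, 3, 2, 9, 4, 5, 6, 7, 1, 12, 10, 11, 8, 13, 0, 14]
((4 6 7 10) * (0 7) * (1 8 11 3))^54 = ((0 7 10 4 6)(1 8 11 3))^54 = (0 6 4 10 7)(1 11)(3 8)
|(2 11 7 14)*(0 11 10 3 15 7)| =6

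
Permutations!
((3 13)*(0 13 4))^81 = (0 13 3 4)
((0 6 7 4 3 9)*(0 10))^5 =(0 9 4 6 10 3 7)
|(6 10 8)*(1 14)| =|(1 14)(6 10 8)| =6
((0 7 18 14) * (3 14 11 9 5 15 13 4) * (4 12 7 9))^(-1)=((0 9 5 15 13 12 7 18 11 4 3 14))^(-1)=(0 14 3 4 11 18 7 12 13 15 5 9)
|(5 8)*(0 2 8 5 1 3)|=5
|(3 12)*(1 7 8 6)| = |(1 7 8 6)(3 12)| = 4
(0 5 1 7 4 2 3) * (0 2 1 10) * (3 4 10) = (0 5 3 2 4 1 7 10) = [5, 7, 4, 2, 1, 3, 6, 10, 8, 9, 0]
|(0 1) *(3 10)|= |(0 1)(3 10)|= 2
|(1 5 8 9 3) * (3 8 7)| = |(1 5 7 3)(8 9)| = 4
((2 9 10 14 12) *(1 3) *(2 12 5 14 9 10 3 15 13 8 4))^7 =(1 9 2 8 15 3 10 4 13)(5 14)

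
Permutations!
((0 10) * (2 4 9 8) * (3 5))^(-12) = (10)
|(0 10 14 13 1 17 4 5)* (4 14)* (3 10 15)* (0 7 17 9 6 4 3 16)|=|(0 15 16)(1 9 6 4 5 7 17 14 13)(3 10)|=18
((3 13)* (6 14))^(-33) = ((3 13)(6 14))^(-33) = (3 13)(6 14)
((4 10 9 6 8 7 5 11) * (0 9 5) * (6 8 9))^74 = ((0 6 9 8 7)(4 10 5 11))^74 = (0 7 8 9 6)(4 5)(10 11)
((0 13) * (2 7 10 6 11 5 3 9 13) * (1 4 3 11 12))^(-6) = ((0 2 7 10 6 12 1 4 3 9 13)(5 11))^(-6) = (0 12 13 6 9 10 3 7 4 2 1)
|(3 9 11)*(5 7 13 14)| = 12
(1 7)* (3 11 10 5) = (1 7)(3 11 10 5) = [0, 7, 2, 11, 4, 3, 6, 1, 8, 9, 5, 10]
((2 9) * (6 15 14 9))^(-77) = (2 14 6 9 15) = ((2 6 15 14 9))^(-77)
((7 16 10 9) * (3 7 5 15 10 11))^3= ((3 7 16 11)(5 15 10 9))^3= (3 11 16 7)(5 9 10 15)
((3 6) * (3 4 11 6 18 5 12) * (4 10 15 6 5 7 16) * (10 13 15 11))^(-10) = ((3 18 7 16 4 10 11 5 12)(6 13 15))^(-10) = (3 12 5 11 10 4 16 7 18)(6 15 13)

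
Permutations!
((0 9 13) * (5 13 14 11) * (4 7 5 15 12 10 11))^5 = ((0 9 14 4 7 5 13)(10 11 15 12))^5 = (0 5 4 9 13 7 14)(10 11 15 12)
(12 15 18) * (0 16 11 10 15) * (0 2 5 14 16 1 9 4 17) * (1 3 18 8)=(0 3 18 12 2 5 14 16 11 10 15 8 1 9 4 17)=[3, 9, 5, 18, 17, 14, 6, 7, 1, 4, 15, 10, 2, 13, 16, 8, 11, 0, 12]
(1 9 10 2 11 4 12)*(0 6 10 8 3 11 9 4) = (0 6 10 2 9 8 3 11)(1 4 12) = [6, 4, 9, 11, 12, 5, 10, 7, 3, 8, 2, 0, 1]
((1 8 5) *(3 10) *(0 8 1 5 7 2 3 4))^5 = ((0 8 7 2 3 10 4))^5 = (0 10 2 8 4 3 7)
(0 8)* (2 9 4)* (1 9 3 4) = (0 8)(1 9)(2 3 4) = [8, 9, 3, 4, 2, 5, 6, 7, 0, 1]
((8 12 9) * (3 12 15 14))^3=((3 12 9 8 15 14))^3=(3 8)(9 14)(12 15)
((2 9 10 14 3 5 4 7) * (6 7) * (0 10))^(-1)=(0 9 2 7 6 4 5 3 14 10)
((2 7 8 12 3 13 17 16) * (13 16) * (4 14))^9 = ((2 7 8 12 3 16)(4 14)(13 17))^9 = (2 12)(3 7)(4 14)(8 16)(13 17)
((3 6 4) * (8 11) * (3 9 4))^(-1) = ((3 6)(4 9)(8 11))^(-1) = (3 6)(4 9)(8 11)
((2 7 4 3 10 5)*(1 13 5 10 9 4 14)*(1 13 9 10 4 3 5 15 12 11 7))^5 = (1 5 10 9 2 4 3)(7 11 12 15 13 14)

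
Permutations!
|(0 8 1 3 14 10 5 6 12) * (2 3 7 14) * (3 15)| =|(0 8 1 7 14 10 5 6 12)(2 15 3)| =9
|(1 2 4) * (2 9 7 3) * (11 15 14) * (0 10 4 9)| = |(0 10 4 1)(2 9 7 3)(11 15 14)| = 12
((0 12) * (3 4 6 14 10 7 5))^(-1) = (0 12)(3 5 7 10 14 6 4)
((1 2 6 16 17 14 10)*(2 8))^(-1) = ((1 8 2 6 16 17 14 10))^(-1) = (1 10 14 17 16 6 2 8)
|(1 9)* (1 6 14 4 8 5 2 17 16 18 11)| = 12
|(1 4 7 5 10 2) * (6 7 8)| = 8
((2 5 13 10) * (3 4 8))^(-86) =(2 13)(3 4 8)(5 10)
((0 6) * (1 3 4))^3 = ((0 6)(1 3 4))^3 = (0 6)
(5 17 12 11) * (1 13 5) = (1 13 5 17 12 11) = [0, 13, 2, 3, 4, 17, 6, 7, 8, 9, 10, 1, 11, 5, 14, 15, 16, 12]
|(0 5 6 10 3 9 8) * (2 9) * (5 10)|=6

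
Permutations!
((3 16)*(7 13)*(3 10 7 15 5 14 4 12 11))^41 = ((3 16 10 7 13 15 5 14 4 12 11))^41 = (3 4 15 10 11 14 13 16 12 5 7)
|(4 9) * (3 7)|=2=|(3 7)(4 9)|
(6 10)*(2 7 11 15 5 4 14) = (2 7 11 15 5 4 14)(6 10) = [0, 1, 7, 3, 14, 4, 10, 11, 8, 9, 6, 15, 12, 13, 2, 5]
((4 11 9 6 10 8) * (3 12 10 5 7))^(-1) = ((3 12 10 8 4 11 9 6 5 7))^(-1) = (3 7 5 6 9 11 4 8 10 12)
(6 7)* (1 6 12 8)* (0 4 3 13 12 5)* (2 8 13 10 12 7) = (0 4 3 10 12 13 7 5)(1 6 2 8) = [4, 6, 8, 10, 3, 0, 2, 5, 1, 9, 12, 11, 13, 7]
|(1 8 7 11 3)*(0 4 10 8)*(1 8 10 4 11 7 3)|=6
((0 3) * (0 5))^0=(5)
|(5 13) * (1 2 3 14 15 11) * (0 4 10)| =6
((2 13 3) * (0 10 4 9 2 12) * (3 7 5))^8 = (0 3 7 2 4)(5 13 9 10 12)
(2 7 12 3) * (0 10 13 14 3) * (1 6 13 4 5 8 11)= (0 10 4 5 8 11 1 6 13 14 3 2 7 12)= [10, 6, 7, 2, 5, 8, 13, 12, 11, 9, 4, 1, 0, 14, 3]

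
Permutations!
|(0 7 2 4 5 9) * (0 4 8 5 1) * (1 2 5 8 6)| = |(0 7 5 9 4 2 6 1)| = 8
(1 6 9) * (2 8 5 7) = (1 6 9)(2 8 5 7) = [0, 6, 8, 3, 4, 7, 9, 2, 5, 1]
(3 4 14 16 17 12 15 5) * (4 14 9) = (3 14 16 17 12 15 5)(4 9) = [0, 1, 2, 14, 9, 3, 6, 7, 8, 4, 10, 11, 15, 13, 16, 5, 17, 12]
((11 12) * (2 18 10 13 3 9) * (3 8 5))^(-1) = (2 9 3 5 8 13 10 18)(11 12)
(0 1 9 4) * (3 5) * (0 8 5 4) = (0 1 9)(3 4 8 5) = [1, 9, 2, 4, 8, 3, 6, 7, 5, 0]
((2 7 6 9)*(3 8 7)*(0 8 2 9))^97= ((9)(0 8 7 6)(2 3))^97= (9)(0 8 7 6)(2 3)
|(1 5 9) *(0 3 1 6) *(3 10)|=|(0 10 3 1 5 9 6)|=7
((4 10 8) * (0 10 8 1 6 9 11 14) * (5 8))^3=((0 10 1 6 9 11 14)(4 5 8))^3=(0 6 14 1 11 10 9)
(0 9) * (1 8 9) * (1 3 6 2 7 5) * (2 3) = (0 2 7 5 1 8 9)(3 6) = [2, 8, 7, 6, 4, 1, 3, 5, 9, 0]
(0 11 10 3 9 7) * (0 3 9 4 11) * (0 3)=[3, 1, 2, 4, 11, 5, 6, 0, 8, 7, 9, 10]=(0 3 4 11 10 9 7)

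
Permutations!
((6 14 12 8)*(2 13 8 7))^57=((2 13 8 6 14 12 7))^57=(2 13 8 6 14 12 7)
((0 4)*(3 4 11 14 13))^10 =(0 3 14)(4 13 11)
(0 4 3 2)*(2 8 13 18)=(0 4 3 8 13 18 2)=[4, 1, 0, 8, 3, 5, 6, 7, 13, 9, 10, 11, 12, 18, 14, 15, 16, 17, 2]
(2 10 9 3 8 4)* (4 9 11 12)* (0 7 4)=(0 7 4 2 10 11 12)(3 8 9)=[7, 1, 10, 8, 2, 5, 6, 4, 9, 3, 11, 12, 0]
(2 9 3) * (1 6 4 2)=(1 6 4 2 9 3)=[0, 6, 9, 1, 2, 5, 4, 7, 8, 3]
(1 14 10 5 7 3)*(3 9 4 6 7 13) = (1 14 10 5 13 3)(4 6 7 9) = [0, 14, 2, 1, 6, 13, 7, 9, 8, 4, 5, 11, 12, 3, 10]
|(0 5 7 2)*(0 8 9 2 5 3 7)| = 12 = |(0 3 7 5)(2 8 9)|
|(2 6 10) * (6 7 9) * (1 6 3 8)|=|(1 6 10 2 7 9 3 8)|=8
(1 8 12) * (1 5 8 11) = (1 11)(5 8 12) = [0, 11, 2, 3, 4, 8, 6, 7, 12, 9, 10, 1, 5]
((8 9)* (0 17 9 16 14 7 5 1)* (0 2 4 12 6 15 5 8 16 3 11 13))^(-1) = (0 13 11 3 8 7 14 16 9 17)(1 5 15 6 12 4 2)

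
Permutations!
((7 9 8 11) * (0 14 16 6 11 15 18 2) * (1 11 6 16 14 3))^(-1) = ((0 3 1 11 7 9 8 15 18 2))^(-1) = (0 2 18 15 8 9 7 11 1 3)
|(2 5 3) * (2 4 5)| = |(3 4 5)| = 3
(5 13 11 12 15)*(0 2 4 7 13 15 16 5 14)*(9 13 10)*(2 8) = (0 8 2 4 7 10 9 13 11 12 16 5 15 14) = [8, 1, 4, 3, 7, 15, 6, 10, 2, 13, 9, 12, 16, 11, 0, 14, 5]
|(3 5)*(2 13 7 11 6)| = 10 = |(2 13 7 11 6)(3 5)|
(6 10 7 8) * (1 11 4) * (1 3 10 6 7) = (1 11 4 3 10)(7 8) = [0, 11, 2, 10, 3, 5, 6, 8, 7, 9, 1, 4]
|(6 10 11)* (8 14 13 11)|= 6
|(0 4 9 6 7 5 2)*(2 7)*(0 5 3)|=|(0 4 9 6 2 5 7 3)|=8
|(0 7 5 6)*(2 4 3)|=12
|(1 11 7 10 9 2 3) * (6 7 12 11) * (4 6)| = |(1 4 6 7 10 9 2 3)(11 12)| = 8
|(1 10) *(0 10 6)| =|(0 10 1 6)| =4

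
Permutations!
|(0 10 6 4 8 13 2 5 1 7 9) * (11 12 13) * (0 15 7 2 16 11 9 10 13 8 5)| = 15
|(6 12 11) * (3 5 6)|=|(3 5 6 12 11)|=5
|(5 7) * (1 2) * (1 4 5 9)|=6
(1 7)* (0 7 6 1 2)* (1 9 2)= (0 7 1 6 9 2)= [7, 6, 0, 3, 4, 5, 9, 1, 8, 2]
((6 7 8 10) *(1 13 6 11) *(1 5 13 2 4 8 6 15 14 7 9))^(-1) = ((1 2 4 8 10 11 5 13 15 14 7 6 9))^(-1) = (1 9 6 7 14 15 13 5 11 10 8 4 2)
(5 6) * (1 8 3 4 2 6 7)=(1 8 3 4 2 6 5 7)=[0, 8, 6, 4, 2, 7, 5, 1, 3]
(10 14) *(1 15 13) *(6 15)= (1 6 15 13)(10 14)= [0, 6, 2, 3, 4, 5, 15, 7, 8, 9, 14, 11, 12, 1, 10, 13]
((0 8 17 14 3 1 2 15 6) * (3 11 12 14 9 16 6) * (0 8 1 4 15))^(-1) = ((0 1 2)(3 4 15)(6 8 17 9 16)(11 12 14))^(-1) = (0 2 1)(3 15 4)(6 16 9 17 8)(11 14 12)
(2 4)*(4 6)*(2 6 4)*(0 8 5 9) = (0 8 5 9)(2 4 6) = [8, 1, 4, 3, 6, 9, 2, 7, 5, 0]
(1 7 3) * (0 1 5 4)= (0 1 7 3 5 4)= [1, 7, 2, 5, 0, 4, 6, 3]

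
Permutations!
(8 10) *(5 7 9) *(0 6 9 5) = (0 6 9)(5 7)(8 10) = [6, 1, 2, 3, 4, 7, 9, 5, 10, 0, 8]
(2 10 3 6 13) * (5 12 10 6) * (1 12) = (1 12 10 3 5)(2 6 13) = [0, 12, 6, 5, 4, 1, 13, 7, 8, 9, 3, 11, 10, 2]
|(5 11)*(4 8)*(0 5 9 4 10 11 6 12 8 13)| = 10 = |(0 5 6 12 8 10 11 9 4 13)|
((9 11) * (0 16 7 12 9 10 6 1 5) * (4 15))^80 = (16)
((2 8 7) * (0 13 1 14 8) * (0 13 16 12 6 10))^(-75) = (16)(1 7)(2 14)(8 13) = ((0 16 12 6 10)(1 14 8 7 2 13))^(-75)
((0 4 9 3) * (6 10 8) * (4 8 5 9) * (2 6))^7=((0 8 2 6 10 5 9 3))^7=(0 3 9 5 10 6 2 8)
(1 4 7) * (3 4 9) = [0, 9, 2, 4, 7, 5, 6, 1, 8, 3] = (1 9 3 4 7)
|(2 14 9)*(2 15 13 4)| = |(2 14 9 15 13 4)| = 6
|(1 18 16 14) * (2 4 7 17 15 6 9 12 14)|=|(1 18 16 2 4 7 17 15 6 9 12 14)|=12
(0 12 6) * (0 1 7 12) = (1 7 12 6) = [0, 7, 2, 3, 4, 5, 1, 12, 8, 9, 10, 11, 6]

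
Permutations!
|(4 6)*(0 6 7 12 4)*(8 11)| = 6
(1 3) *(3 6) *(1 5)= (1 6 3 5)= [0, 6, 2, 5, 4, 1, 3]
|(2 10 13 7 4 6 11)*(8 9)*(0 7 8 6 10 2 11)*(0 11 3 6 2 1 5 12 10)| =24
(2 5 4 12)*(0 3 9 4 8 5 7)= [3, 1, 7, 9, 12, 8, 6, 0, 5, 4, 10, 11, 2]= (0 3 9 4 12 2 7)(5 8)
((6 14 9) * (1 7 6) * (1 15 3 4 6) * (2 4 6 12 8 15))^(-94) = (2 3 4 6 12 14 8 9 15)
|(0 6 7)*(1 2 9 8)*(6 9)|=|(0 9 8 1 2 6 7)|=7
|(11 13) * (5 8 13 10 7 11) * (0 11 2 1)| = 6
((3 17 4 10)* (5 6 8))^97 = ((3 17 4 10)(5 6 8))^97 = (3 17 4 10)(5 6 8)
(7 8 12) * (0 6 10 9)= (0 6 10 9)(7 8 12)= [6, 1, 2, 3, 4, 5, 10, 8, 12, 0, 9, 11, 7]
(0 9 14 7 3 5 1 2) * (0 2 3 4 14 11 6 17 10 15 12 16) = (0 9 11 6 17 10 15 12 16)(1 3 5)(4 14 7) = [9, 3, 2, 5, 14, 1, 17, 4, 8, 11, 15, 6, 16, 13, 7, 12, 0, 10]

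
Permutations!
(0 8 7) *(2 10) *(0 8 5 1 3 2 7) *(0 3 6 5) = (1 6 5)(2 10 7 8 3) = [0, 6, 10, 2, 4, 1, 5, 8, 3, 9, 7]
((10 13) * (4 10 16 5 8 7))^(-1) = ((4 10 13 16 5 8 7))^(-1) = (4 7 8 5 16 13 10)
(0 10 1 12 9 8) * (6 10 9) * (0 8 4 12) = (0 9 4 12 6 10 1) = [9, 0, 2, 3, 12, 5, 10, 7, 8, 4, 1, 11, 6]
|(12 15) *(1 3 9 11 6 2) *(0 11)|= 14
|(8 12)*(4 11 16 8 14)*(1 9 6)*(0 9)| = 12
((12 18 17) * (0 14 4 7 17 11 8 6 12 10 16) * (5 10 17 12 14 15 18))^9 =(0 12 6 15 5 14 18 10 4 11 16 7 8)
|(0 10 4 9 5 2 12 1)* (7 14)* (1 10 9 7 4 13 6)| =9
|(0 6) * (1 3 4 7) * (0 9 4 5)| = |(0 6 9 4 7 1 3 5)| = 8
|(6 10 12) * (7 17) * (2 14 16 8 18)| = |(2 14 16 8 18)(6 10 12)(7 17)| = 30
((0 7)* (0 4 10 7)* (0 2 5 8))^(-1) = (0 8 5 2)(4 7 10)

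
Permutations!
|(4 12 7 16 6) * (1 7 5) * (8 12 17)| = |(1 7 16 6 4 17 8 12 5)| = 9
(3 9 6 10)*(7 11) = [0, 1, 2, 9, 4, 5, 10, 11, 8, 6, 3, 7] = (3 9 6 10)(7 11)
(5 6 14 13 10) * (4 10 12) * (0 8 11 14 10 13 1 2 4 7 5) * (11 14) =[8, 2, 4, 3, 13, 6, 10, 5, 14, 9, 0, 11, 7, 12, 1] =(0 8 14 1 2 4 13 12 7 5 6 10)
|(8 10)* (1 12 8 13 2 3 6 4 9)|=|(1 12 8 10 13 2 3 6 4 9)|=10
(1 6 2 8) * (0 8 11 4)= (0 8 1 6 2 11 4)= [8, 6, 11, 3, 0, 5, 2, 7, 1, 9, 10, 4]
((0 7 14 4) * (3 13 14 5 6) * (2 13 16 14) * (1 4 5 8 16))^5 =(0 5)(1 16)(2 13)(3 8)(4 14)(6 7)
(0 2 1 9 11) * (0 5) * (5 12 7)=[2, 9, 1, 3, 4, 0, 6, 5, 8, 11, 10, 12, 7]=(0 2 1 9 11 12 7 5)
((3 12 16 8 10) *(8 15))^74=((3 12 16 15 8 10))^74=(3 16 8)(10 12 15)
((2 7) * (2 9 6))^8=((2 7 9 6))^8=(9)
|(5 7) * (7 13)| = 3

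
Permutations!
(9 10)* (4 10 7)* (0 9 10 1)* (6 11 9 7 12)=(0 7 4 1)(6 11 9 12)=[7, 0, 2, 3, 1, 5, 11, 4, 8, 12, 10, 9, 6]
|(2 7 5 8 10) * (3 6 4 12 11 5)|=|(2 7 3 6 4 12 11 5 8 10)|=10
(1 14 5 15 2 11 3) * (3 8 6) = (1 14 5 15 2 11 8 6 3) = [0, 14, 11, 1, 4, 15, 3, 7, 6, 9, 10, 8, 12, 13, 5, 2]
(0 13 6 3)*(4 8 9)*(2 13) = (0 2 13 6 3)(4 8 9) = [2, 1, 13, 0, 8, 5, 3, 7, 9, 4, 10, 11, 12, 6]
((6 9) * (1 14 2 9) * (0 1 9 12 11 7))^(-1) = ((0 1 14 2 12 11 7)(6 9))^(-1) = (0 7 11 12 2 14 1)(6 9)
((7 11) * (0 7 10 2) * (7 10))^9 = ((0 10 2)(7 11))^9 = (7 11)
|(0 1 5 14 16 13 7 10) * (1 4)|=|(0 4 1 5 14 16 13 7 10)|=9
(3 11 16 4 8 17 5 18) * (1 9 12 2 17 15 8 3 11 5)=(1 9 12 2 17)(3 5 18 11 16 4)(8 15)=[0, 9, 17, 5, 3, 18, 6, 7, 15, 12, 10, 16, 2, 13, 14, 8, 4, 1, 11]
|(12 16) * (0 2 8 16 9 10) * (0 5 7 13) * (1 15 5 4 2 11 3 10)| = |(0 11 3 10 4 2 8 16 12 9 1 15 5 7 13)| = 15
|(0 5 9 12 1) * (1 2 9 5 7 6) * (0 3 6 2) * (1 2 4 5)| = |(0 7 4 5 1 3 6 2 9 12)| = 10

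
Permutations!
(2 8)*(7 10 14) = (2 8)(7 10 14) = [0, 1, 8, 3, 4, 5, 6, 10, 2, 9, 14, 11, 12, 13, 7]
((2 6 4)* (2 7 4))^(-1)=(2 6)(4 7)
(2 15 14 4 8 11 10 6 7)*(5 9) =(2 15 14 4 8 11 10 6 7)(5 9) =[0, 1, 15, 3, 8, 9, 7, 2, 11, 5, 6, 10, 12, 13, 4, 14]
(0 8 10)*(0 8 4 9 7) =(0 4 9 7)(8 10) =[4, 1, 2, 3, 9, 5, 6, 0, 10, 7, 8]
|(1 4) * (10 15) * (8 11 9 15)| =10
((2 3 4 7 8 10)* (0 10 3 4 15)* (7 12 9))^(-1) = (0 15 3 8 7 9 12 4 2 10)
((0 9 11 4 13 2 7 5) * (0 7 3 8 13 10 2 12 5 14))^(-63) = ((0 9 11 4 10 2 3 8 13 12 5 7 14))^(-63) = (0 11 10 3 13 5 14 9 4 2 8 12 7)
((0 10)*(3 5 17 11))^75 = ((0 10)(3 5 17 11))^75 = (0 10)(3 11 17 5)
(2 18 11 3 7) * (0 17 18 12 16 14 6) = (0 17 18 11 3 7 2 12 16 14 6) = [17, 1, 12, 7, 4, 5, 0, 2, 8, 9, 10, 3, 16, 13, 6, 15, 14, 18, 11]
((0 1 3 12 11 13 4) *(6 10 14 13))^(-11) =((0 1 3 12 11 6 10 14 13 4))^(-11) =(0 4 13 14 10 6 11 12 3 1)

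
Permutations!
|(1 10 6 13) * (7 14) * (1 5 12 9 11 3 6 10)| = 14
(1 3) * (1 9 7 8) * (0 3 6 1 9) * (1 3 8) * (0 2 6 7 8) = (1 7)(2 6 3)(8 9) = [0, 7, 6, 2, 4, 5, 3, 1, 9, 8]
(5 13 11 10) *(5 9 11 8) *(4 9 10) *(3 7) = (3 7)(4 9 11)(5 13 8) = [0, 1, 2, 7, 9, 13, 6, 3, 5, 11, 10, 4, 12, 8]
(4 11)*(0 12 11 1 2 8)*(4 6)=[12, 2, 8, 3, 1, 5, 4, 7, 0, 9, 10, 6, 11]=(0 12 11 6 4 1 2 8)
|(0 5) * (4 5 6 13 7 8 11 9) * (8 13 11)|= 6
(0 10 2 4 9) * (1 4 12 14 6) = (0 10 2 12 14 6 1 4 9) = [10, 4, 12, 3, 9, 5, 1, 7, 8, 0, 2, 11, 14, 13, 6]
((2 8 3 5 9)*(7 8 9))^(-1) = (2 9)(3 8 7 5) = ((2 9)(3 5 7 8))^(-1)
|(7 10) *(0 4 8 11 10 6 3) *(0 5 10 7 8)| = 14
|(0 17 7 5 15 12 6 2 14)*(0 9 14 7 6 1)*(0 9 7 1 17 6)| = 11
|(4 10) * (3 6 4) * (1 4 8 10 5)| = |(1 4 5)(3 6 8 10)| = 12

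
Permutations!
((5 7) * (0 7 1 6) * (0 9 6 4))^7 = ((0 7 5 1 4)(6 9))^7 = (0 5 4 7 1)(6 9)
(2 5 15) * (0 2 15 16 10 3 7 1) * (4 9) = [2, 0, 5, 7, 9, 16, 6, 1, 8, 4, 3, 11, 12, 13, 14, 15, 10] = (0 2 5 16 10 3 7 1)(4 9)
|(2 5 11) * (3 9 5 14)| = 6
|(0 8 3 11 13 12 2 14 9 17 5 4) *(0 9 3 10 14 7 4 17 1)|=26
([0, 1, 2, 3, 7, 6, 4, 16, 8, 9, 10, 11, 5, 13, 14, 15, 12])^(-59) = (4 7 16 12 5 6)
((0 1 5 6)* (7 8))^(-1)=(0 6 5 1)(7 8)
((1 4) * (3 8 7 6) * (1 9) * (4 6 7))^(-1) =(1 9 4 8 3 6)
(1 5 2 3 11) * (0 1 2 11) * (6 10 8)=(0 1 5 11 2 3)(6 10 8)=[1, 5, 3, 0, 4, 11, 10, 7, 6, 9, 8, 2]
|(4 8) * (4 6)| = 3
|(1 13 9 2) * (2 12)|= 5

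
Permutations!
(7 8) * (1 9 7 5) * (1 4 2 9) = (2 9 7 8 5 4) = [0, 1, 9, 3, 2, 4, 6, 8, 5, 7]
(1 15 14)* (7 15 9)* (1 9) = (7 15 14 9) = [0, 1, 2, 3, 4, 5, 6, 15, 8, 7, 10, 11, 12, 13, 9, 14]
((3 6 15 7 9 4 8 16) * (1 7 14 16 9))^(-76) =((1 7)(3 6 15 14 16)(4 8 9))^(-76) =(3 16 14 15 6)(4 9 8)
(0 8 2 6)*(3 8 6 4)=(0 6)(2 4 3 8)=[6, 1, 4, 8, 3, 5, 0, 7, 2]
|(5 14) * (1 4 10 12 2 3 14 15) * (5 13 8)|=11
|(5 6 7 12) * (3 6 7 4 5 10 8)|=8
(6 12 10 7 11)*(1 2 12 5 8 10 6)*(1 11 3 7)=(1 2 12 6 5 8 10)(3 7)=[0, 2, 12, 7, 4, 8, 5, 3, 10, 9, 1, 11, 6]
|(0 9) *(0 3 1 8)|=|(0 9 3 1 8)|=5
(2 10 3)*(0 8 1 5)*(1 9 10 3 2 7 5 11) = (0 8 9 10 2 3 7 5)(1 11) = [8, 11, 3, 7, 4, 0, 6, 5, 9, 10, 2, 1]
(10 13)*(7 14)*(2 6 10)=[0, 1, 6, 3, 4, 5, 10, 14, 8, 9, 13, 11, 12, 2, 7]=(2 6 10 13)(7 14)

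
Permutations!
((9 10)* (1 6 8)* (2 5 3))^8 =(10)(1 8 6)(2 3 5)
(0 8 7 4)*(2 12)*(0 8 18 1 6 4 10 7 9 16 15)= (0 18 1 6 4 8 9 16 15)(2 12)(7 10)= [18, 6, 12, 3, 8, 5, 4, 10, 9, 16, 7, 11, 2, 13, 14, 0, 15, 17, 1]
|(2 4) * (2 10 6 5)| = 5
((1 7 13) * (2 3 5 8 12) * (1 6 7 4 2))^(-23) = (1 8 3 4 12 5 2)(6 7 13)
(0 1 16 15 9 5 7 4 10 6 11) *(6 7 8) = (0 1 16 15 9 5 8 6 11)(4 10 7) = [1, 16, 2, 3, 10, 8, 11, 4, 6, 5, 7, 0, 12, 13, 14, 9, 15]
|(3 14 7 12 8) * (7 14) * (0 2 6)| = 12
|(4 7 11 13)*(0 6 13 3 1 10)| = 9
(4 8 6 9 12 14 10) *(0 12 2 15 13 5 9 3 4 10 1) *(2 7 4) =(0 12 14 1)(2 15 13 5 9 7 4 8 6 3) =[12, 0, 15, 2, 8, 9, 3, 4, 6, 7, 10, 11, 14, 5, 1, 13]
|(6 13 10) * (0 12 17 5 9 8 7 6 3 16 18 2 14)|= |(0 12 17 5 9 8 7 6 13 10 3 16 18 2 14)|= 15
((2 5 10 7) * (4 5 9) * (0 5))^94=((0 5 10 7 2 9 4))^94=(0 7 4 10 9 5 2)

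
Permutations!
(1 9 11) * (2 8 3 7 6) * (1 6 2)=[0, 9, 8, 7, 4, 5, 1, 2, 3, 11, 10, 6]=(1 9 11 6)(2 8 3 7)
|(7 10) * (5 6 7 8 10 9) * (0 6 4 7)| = 4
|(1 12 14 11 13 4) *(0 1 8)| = |(0 1 12 14 11 13 4 8)| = 8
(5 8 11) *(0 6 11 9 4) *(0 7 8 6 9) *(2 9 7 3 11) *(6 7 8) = (0 8)(2 9 4 3 11 5 7 6) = [8, 1, 9, 11, 3, 7, 2, 6, 0, 4, 10, 5]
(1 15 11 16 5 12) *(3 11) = (1 15 3 11 16 5 12) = [0, 15, 2, 11, 4, 12, 6, 7, 8, 9, 10, 16, 1, 13, 14, 3, 5]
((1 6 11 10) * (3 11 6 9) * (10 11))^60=(11)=((11)(1 9 3 10))^60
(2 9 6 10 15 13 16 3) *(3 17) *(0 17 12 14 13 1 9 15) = (0 17 3 2 15 1 9 6 10)(12 14 13 16) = [17, 9, 15, 2, 4, 5, 10, 7, 8, 6, 0, 11, 14, 16, 13, 1, 12, 3]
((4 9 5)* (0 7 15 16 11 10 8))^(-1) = (0 8 10 11 16 15 7)(4 5 9)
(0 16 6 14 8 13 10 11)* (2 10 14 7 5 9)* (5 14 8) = (0 16 6 7 14 5 9 2 10 11)(8 13) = [16, 1, 10, 3, 4, 9, 7, 14, 13, 2, 11, 0, 12, 8, 5, 15, 6]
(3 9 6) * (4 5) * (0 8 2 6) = (0 8 2 6 3 9)(4 5) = [8, 1, 6, 9, 5, 4, 3, 7, 2, 0]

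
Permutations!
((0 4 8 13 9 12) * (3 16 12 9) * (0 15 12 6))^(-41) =(0 4 8 13 3 16 6)(12 15)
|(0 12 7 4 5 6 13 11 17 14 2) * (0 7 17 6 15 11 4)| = 6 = |(0 12 17 14 2 7)(4 5 15 11 6 13)|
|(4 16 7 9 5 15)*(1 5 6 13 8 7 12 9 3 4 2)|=36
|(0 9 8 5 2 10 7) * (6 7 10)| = |(10)(0 9 8 5 2 6 7)| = 7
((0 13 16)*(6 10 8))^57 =((0 13 16)(6 10 8))^57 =(16)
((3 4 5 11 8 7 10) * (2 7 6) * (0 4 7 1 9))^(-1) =((0 4 5 11 8 6 2 1 9)(3 7 10))^(-1) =(0 9 1 2 6 8 11 5 4)(3 10 7)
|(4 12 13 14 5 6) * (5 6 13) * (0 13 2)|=8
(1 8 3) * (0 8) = (0 8 3 1) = [8, 0, 2, 1, 4, 5, 6, 7, 3]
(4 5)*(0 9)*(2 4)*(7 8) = [9, 1, 4, 3, 5, 2, 6, 8, 7, 0] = (0 9)(2 4 5)(7 8)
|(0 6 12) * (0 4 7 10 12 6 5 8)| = 12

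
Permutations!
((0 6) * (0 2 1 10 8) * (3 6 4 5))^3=((0 4 5 3 6 2 1 10 8))^3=(0 3 1)(2 8 5)(4 6 10)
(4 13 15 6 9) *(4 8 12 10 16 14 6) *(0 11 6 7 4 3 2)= (0 11 6 9 8 12 10 16 14 7 4 13 15 3 2)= [11, 1, 0, 2, 13, 5, 9, 4, 12, 8, 16, 6, 10, 15, 7, 3, 14]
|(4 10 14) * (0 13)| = |(0 13)(4 10 14)| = 6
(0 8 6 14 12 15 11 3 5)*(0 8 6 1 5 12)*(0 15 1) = (0 6 14 15 11 3 12 1 5 8) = [6, 5, 2, 12, 4, 8, 14, 7, 0, 9, 10, 3, 1, 13, 15, 11]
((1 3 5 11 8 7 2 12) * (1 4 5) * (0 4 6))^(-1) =((0 4 5 11 8 7 2 12 6)(1 3))^(-1) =(0 6 12 2 7 8 11 5 4)(1 3)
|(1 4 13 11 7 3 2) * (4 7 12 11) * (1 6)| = 10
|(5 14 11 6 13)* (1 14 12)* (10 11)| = |(1 14 10 11 6 13 5 12)| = 8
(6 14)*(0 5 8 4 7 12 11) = (0 5 8 4 7 12 11)(6 14) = [5, 1, 2, 3, 7, 8, 14, 12, 4, 9, 10, 0, 11, 13, 6]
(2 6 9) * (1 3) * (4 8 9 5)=(1 3)(2 6 5 4 8 9)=[0, 3, 6, 1, 8, 4, 5, 7, 9, 2]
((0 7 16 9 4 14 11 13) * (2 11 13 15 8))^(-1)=((0 7 16 9 4 14 13)(2 11 15 8))^(-1)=(0 13 14 4 9 16 7)(2 8 15 11)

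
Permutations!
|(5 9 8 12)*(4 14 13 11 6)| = 20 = |(4 14 13 11 6)(5 9 8 12)|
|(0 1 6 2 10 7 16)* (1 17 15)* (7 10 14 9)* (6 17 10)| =24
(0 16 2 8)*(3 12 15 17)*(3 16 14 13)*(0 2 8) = (0 14 13 3 12 15 17 16 8 2) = [14, 1, 0, 12, 4, 5, 6, 7, 2, 9, 10, 11, 15, 3, 13, 17, 8, 16]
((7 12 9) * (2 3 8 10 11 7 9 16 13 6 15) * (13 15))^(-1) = (2 15 16 12 7 11 10 8 3)(6 13)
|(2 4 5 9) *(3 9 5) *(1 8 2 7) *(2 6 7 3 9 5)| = 20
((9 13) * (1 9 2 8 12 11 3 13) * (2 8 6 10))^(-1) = (1 9)(2 10 6)(3 11 12 8 13)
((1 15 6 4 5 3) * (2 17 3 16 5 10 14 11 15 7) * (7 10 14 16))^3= (1 5 17 10 7 3 16 2)(4 15 14 6 11)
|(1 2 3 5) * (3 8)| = |(1 2 8 3 5)| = 5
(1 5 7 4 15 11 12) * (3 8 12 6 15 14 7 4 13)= (1 5 4 14 7 13 3 8 12)(6 15 11)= [0, 5, 2, 8, 14, 4, 15, 13, 12, 9, 10, 6, 1, 3, 7, 11]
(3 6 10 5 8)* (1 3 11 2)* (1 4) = (1 3 6 10 5 8 11 2 4) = [0, 3, 4, 6, 1, 8, 10, 7, 11, 9, 5, 2]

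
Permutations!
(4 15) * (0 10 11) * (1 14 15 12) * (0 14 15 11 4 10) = (1 15 10 4 12)(11 14) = [0, 15, 2, 3, 12, 5, 6, 7, 8, 9, 4, 14, 1, 13, 11, 10]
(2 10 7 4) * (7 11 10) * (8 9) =(2 7 4)(8 9)(10 11) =[0, 1, 7, 3, 2, 5, 6, 4, 9, 8, 11, 10]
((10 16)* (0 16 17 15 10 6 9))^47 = (0 9 6 16)(10 15 17)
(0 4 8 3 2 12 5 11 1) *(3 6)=(0 4 8 6 3 2 12 5 11 1)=[4, 0, 12, 2, 8, 11, 3, 7, 6, 9, 10, 1, 5]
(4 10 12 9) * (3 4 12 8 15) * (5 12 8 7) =[0, 1, 2, 4, 10, 12, 6, 5, 15, 8, 7, 11, 9, 13, 14, 3] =(3 4 10 7 5 12 9 8 15)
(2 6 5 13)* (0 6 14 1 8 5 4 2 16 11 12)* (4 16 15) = (0 6 16 11 12)(1 8 5 13 15 4 2 14) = [6, 8, 14, 3, 2, 13, 16, 7, 5, 9, 10, 12, 0, 15, 1, 4, 11]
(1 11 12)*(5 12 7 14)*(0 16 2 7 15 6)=(0 16 2 7 14 5 12 1 11 15 6)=[16, 11, 7, 3, 4, 12, 0, 14, 8, 9, 10, 15, 1, 13, 5, 6, 2]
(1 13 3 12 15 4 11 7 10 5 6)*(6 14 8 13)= (1 6)(3 12 15 4 11 7 10 5 14 8 13)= [0, 6, 2, 12, 11, 14, 1, 10, 13, 9, 5, 7, 15, 3, 8, 4]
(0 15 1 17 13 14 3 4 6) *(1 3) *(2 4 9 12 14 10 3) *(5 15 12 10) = (0 12 14 1 17 13 5 15 2 4 6)(3 9 10) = [12, 17, 4, 9, 6, 15, 0, 7, 8, 10, 3, 11, 14, 5, 1, 2, 16, 13]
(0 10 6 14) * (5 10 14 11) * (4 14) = (0 4 14)(5 10 6 11) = [4, 1, 2, 3, 14, 10, 11, 7, 8, 9, 6, 5, 12, 13, 0]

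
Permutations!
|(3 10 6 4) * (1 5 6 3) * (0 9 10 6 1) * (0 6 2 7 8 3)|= |(0 9 10)(1 5)(2 7 8 3)(4 6)|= 12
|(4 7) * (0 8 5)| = |(0 8 5)(4 7)| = 6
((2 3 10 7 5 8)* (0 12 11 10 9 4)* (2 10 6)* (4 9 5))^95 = (0 8 6 4 5 11 7 3 12 10 2)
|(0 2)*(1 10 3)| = 6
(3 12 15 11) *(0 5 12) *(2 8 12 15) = (0 5 15 11 3)(2 8 12) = [5, 1, 8, 0, 4, 15, 6, 7, 12, 9, 10, 3, 2, 13, 14, 11]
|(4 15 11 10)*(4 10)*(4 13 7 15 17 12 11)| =|(4 17 12 11 13 7 15)| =7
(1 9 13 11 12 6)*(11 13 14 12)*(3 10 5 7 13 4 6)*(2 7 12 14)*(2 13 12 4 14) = (1 9 13 14 2 7 12 3 10 5 4 6) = [0, 9, 7, 10, 6, 4, 1, 12, 8, 13, 5, 11, 3, 14, 2]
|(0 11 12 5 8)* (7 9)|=10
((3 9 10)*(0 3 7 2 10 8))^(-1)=(0 8 9 3)(2 7 10)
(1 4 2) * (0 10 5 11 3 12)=[10, 4, 1, 12, 2, 11, 6, 7, 8, 9, 5, 3, 0]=(0 10 5 11 3 12)(1 4 2)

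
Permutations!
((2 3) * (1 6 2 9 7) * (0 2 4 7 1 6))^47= (0 3 1 2 9)(4 6 7)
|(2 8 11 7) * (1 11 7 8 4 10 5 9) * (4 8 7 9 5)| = |(1 11 7 2 8 9)(4 10)| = 6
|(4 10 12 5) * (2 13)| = |(2 13)(4 10 12 5)| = 4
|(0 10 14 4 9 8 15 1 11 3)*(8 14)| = 21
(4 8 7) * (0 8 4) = (0 8 7) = [8, 1, 2, 3, 4, 5, 6, 0, 7]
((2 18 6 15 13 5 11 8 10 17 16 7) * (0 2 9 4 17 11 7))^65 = ((0 2 18 6 15 13 5 7 9 4 17 16)(8 10 11))^65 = (0 13 17 6 9 2 5 16 15 4 18 7)(8 11 10)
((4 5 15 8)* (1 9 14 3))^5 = (1 9 14 3)(4 5 15 8)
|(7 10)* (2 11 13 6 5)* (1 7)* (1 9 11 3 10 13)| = |(1 7 13 6 5 2 3 10 9 11)| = 10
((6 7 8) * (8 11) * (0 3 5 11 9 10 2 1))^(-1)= (0 1 2 10 9 7 6 8 11 5 3)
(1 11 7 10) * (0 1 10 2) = (0 1 11 7 2) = [1, 11, 0, 3, 4, 5, 6, 2, 8, 9, 10, 7]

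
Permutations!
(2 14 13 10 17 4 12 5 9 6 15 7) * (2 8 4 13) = [0, 1, 14, 3, 12, 9, 15, 8, 4, 6, 17, 11, 5, 10, 2, 7, 16, 13] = (2 14)(4 12 5 9 6 15 7 8)(10 17 13)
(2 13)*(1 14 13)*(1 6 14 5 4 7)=[0, 5, 6, 3, 7, 4, 14, 1, 8, 9, 10, 11, 12, 2, 13]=(1 5 4 7)(2 6 14 13)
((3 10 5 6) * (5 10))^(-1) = ((10)(3 5 6))^(-1) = (10)(3 6 5)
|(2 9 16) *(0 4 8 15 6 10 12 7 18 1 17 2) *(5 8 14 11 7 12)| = |(0 4 14 11 7 18 1 17 2 9 16)(5 8 15 6 10)| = 55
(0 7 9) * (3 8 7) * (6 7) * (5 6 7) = (0 3 8 7 9)(5 6) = [3, 1, 2, 8, 4, 6, 5, 9, 7, 0]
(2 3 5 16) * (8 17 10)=(2 3 5 16)(8 17 10)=[0, 1, 3, 5, 4, 16, 6, 7, 17, 9, 8, 11, 12, 13, 14, 15, 2, 10]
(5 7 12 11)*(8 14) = (5 7 12 11)(8 14) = [0, 1, 2, 3, 4, 7, 6, 12, 14, 9, 10, 5, 11, 13, 8]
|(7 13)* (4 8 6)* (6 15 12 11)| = 6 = |(4 8 15 12 11 6)(7 13)|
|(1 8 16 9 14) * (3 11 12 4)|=|(1 8 16 9 14)(3 11 12 4)|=20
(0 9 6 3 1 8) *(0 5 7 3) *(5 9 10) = (0 10 5 7 3 1 8 9 6) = [10, 8, 2, 1, 4, 7, 0, 3, 9, 6, 5]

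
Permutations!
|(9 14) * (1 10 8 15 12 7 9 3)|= 9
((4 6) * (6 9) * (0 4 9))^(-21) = ((0 4)(6 9))^(-21) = (0 4)(6 9)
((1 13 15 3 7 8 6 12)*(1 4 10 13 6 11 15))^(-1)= (1 13 10 4 12 6)(3 15 11 8 7)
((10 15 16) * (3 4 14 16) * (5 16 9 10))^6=((3 4 14 9 10 15)(5 16))^6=(16)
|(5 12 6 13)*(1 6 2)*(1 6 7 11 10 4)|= 5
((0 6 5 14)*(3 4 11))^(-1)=((0 6 5 14)(3 4 11))^(-1)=(0 14 5 6)(3 11 4)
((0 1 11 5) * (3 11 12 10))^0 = (12)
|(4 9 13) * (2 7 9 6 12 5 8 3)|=10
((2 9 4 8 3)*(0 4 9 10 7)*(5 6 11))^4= ((0 4 8 3 2 10 7)(5 6 11))^4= (0 2 4 10 8 7 3)(5 6 11)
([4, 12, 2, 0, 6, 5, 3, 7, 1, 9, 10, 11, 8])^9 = (12)(0 4 6 3)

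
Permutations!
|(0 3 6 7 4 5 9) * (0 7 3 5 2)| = 6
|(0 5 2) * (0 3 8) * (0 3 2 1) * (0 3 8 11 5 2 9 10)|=4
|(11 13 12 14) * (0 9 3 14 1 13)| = |(0 9 3 14 11)(1 13 12)| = 15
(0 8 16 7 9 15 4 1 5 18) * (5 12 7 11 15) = (0 8 16 11 15 4 1 12 7 9 5 18) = [8, 12, 2, 3, 1, 18, 6, 9, 16, 5, 10, 15, 7, 13, 14, 4, 11, 17, 0]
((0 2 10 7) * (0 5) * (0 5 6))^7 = ((0 2 10 7 6))^7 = (0 10 6 2 7)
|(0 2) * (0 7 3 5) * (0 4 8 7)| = 10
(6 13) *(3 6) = (3 6 13) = [0, 1, 2, 6, 4, 5, 13, 7, 8, 9, 10, 11, 12, 3]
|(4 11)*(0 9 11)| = 4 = |(0 9 11 4)|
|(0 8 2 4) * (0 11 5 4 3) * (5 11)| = |(11)(0 8 2 3)(4 5)| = 4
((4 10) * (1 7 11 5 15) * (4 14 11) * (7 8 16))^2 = (1 16 4 14 5)(7 10 11 15 8)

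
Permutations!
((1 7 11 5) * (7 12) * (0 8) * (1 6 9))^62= ((0 8)(1 12 7 11 5 6 9))^62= (1 9 6 5 11 7 12)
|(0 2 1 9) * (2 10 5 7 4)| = 8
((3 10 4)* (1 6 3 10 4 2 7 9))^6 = ((1 6 3 4 10 2 7 9))^6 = (1 7 10 3)(2 4 6 9)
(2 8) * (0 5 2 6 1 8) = (0 5 2)(1 8 6) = [5, 8, 0, 3, 4, 2, 1, 7, 6]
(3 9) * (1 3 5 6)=(1 3 9 5 6)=[0, 3, 2, 9, 4, 6, 1, 7, 8, 5]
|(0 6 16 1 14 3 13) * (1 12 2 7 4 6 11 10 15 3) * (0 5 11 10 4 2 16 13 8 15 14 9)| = 30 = |(0 10 14 1 9)(2 7)(3 8 15)(4 6 13 5 11)(12 16)|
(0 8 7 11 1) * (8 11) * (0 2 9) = (0 11 1 2 9)(7 8) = [11, 2, 9, 3, 4, 5, 6, 8, 7, 0, 10, 1]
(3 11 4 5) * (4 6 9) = [0, 1, 2, 11, 5, 3, 9, 7, 8, 4, 10, 6] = (3 11 6 9 4 5)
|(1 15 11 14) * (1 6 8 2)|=7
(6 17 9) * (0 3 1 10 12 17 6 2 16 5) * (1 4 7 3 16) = (0 16 5)(1 10 12 17 9 2)(3 4 7) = [16, 10, 1, 4, 7, 0, 6, 3, 8, 2, 12, 11, 17, 13, 14, 15, 5, 9]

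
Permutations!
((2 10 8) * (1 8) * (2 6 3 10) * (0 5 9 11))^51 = (0 11 9 5)(1 8 6 3 10)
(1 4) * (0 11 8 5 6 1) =[11, 4, 2, 3, 0, 6, 1, 7, 5, 9, 10, 8] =(0 11 8 5 6 1 4)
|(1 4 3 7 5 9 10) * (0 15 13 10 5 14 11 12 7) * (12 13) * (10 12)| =|(0 15 10 1 4 3)(5 9)(7 14 11 13 12)| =30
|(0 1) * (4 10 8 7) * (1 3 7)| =|(0 3 7 4 10 8 1)| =7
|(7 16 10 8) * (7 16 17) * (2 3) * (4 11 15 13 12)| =30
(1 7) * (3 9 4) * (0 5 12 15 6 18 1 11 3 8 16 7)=(0 5 12 15 6 18 1)(3 9 4 8 16 7 11)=[5, 0, 2, 9, 8, 12, 18, 11, 16, 4, 10, 3, 15, 13, 14, 6, 7, 17, 1]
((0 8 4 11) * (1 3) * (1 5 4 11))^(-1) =((0 8 11)(1 3 5 4))^(-1) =(0 11 8)(1 4 5 3)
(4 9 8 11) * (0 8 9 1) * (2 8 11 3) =(0 11 4 1)(2 8 3) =[11, 0, 8, 2, 1, 5, 6, 7, 3, 9, 10, 4]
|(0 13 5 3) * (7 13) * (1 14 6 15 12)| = |(0 7 13 5 3)(1 14 6 15 12)| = 5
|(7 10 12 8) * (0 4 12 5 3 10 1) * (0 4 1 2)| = 21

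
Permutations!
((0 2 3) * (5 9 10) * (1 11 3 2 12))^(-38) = (0 1 3 12 11)(5 9 10)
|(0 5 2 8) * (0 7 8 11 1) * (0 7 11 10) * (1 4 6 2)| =|(0 5 1 7 8 11 4 6 2 10)| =10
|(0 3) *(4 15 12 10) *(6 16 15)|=|(0 3)(4 6 16 15 12 10)|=6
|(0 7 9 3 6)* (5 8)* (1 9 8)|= |(0 7 8 5 1 9 3 6)|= 8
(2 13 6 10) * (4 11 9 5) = [0, 1, 13, 3, 11, 4, 10, 7, 8, 5, 2, 9, 12, 6] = (2 13 6 10)(4 11 9 5)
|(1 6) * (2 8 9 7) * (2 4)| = |(1 6)(2 8 9 7 4)| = 10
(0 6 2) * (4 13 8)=(0 6 2)(4 13 8)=[6, 1, 0, 3, 13, 5, 2, 7, 4, 9, 10, 11, 12, 8]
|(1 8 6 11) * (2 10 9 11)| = 7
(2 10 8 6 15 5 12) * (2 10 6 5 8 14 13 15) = [0, 1, 6, 3, 4, 12, 2, 7, 5, 9, 14, 11, 10, 15, 13, 8] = (2 6)(5 12 10 14 13 15 8)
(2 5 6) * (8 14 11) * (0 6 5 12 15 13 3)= (0 6 2 12 15 13 3)(8 14 11)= [6, 1, 12, 0, 4, 5, 2, 7, 14, 9, 10, 8, 15, 3, 11, 13]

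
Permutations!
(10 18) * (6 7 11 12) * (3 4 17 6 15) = (3 4 17 6 7 11 12 15)(10 18) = [0, 1, 2, 4, 17, 5, 7, 11, 8, 9, 18, 12, 15, 13, 14, 3, 16, 6, 10]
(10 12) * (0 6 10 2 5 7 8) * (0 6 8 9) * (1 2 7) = (0 8 6 10 12 7 9)(1 2 5) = [8, 2, 5, 3, 4, 1, 10, 9, 6, 0, 12, 11, 7]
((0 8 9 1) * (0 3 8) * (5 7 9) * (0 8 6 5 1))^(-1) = ((0 8 1 3 6 5 7 9))^(-1) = (0 9 7 5 6 3 1 8)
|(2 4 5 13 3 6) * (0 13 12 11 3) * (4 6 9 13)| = 8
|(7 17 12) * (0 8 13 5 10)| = |(0 8 13 5 10)(7 17 12)| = 15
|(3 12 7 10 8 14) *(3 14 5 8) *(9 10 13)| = |(14)(3 12 7 13 9 10)(5 8)| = 6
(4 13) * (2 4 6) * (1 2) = [0, 2, 4, 3, 13, 5, 1, 7, 8, 9, 10, 11, 12, 6] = (1 2 4 13 6)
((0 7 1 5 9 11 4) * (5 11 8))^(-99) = ((0 7 1 11 4)(5 9 8))^(-99) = (0 7 1 11 4)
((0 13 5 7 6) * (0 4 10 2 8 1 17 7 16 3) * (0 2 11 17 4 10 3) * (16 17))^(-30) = ((0 13 5 17 7 6 10 11 16)(1 4 3 2 8))^(-30) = (0 10 17)(5 16 6)(7 13 11)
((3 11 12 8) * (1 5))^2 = ((1 5)(3 11 12 8))^2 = (3 12)(8 11)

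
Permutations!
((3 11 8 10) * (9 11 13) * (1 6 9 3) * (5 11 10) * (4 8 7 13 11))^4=((1 6 9 10)(3 11 7 13)(4 8 5))^4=(13)(4 8 5)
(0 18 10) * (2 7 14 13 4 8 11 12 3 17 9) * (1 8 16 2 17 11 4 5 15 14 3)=(0 18 10)(1 8 4 16 2 7 3 11 12)(5 15 14 13)(9 17)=[18, 8, 7, 11, 16, 15, 6, 3, 4, 17, 0, 12, 1, 5, 13, 14, 2, 9, 10]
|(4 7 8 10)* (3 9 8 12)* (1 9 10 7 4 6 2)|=|(1 9 8 7 12 3 10 6 2)|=9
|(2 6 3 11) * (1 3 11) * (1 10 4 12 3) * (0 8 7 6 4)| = 10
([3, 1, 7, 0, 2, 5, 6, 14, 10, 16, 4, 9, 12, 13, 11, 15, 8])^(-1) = (0 3)(2 4 10 8 16 9 11 14 7)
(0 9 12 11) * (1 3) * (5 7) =(0 9 12 11)(1 3)(5 7) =[9, 3, 2, 1, 4, 7, 6, 5, 8, 12, 10, 0, 11]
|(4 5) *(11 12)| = |(4 5)(11 12)| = 2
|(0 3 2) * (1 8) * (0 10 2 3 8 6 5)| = |(0 8 1 6 5)(2 10)| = 10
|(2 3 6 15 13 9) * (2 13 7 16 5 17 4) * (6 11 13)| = 12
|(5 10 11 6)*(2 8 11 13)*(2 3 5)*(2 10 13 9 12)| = |(2 8 11 6 10 9 12)(3 5 13)| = 21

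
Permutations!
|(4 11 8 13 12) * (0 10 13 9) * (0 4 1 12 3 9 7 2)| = |(0 10 13 3 9 4 11 8 7 2)(1 12)| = 10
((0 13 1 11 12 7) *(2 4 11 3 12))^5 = ((0 13 1 3 12 7)(2 4 11))^5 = (0 7 12 3 1 13)(2 11 4)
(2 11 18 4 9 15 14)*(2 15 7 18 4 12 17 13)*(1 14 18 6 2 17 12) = (1 14 15 18)(2 11 4 9 7 6)(13 17) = [0, 14, 11, 3, 9, 5, 2, 6, 8, 7, 10, 4, 12, 17, 15, 18, 16, 13, 1]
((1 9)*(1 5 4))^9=(1 9 5 4)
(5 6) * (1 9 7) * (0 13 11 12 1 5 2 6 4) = (0 13 11 12 1 9 7 5 4)(2 6) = [13, 9, 6, 3, 0, 4, 2, 5, 8, 7, 10, 12, 1, 11]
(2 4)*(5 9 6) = (2 4)(5 9 6) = [0, 1, 4, 3, 2, 9, 5, 7, 8, 6]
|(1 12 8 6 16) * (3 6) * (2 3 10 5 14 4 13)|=|(1 12 8 10 5 14 4 13 2 3 6 16)|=12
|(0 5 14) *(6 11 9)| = 3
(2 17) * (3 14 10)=(2 17)(3 14 10)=[0, 1, 17, 14, 4, 5, 6, 7, 8, 9, 3, 11, 12, 13, 10, 15, 16, 2]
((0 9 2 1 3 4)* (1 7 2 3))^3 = (0 4 3 9)(2 7)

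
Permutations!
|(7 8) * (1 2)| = 2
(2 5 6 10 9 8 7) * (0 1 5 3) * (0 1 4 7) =(0 4 7 2 3 1 5 6 10 9 8) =[4, 5, 3, 1, 7, 6, 10, 2, 0, 8, 9]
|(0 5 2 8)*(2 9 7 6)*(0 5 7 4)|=8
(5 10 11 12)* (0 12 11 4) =[12, 1, 2, 3, 0, 10, 6, 7, 8, 9, 4, 11, 5] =(0 12 5 10 4)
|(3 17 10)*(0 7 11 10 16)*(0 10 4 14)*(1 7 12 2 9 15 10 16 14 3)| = 13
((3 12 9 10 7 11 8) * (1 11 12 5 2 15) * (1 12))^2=((1 11 8 3 5 2 15 12 9 10 7))^2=(1 8 5 15 9 7 11 3 2 12 10)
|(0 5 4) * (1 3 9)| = 3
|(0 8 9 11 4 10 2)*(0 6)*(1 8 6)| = 14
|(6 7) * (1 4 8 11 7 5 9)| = |(1 4 8 11 7 6 5 9)| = 8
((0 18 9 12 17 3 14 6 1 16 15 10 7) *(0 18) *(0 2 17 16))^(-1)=((0 2 17 3 14 6 1)(7 18 9 12 16 15 10))^(-1)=(0 1 6 14 3 17 2)(7 10 15 16 12 9 18)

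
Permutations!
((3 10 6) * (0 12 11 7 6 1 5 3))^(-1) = (0 6 7 11 12)(1 10 3 5)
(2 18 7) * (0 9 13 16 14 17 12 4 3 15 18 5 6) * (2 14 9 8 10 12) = [8, 1, 5, 15, 3, 6, 0, 14, 10, 13, 12, 11, 4, 16, 17, 18, 9, 2, 7] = (0 8 10 12 4 3 15 18 7 14 17 2 5 6)(9 13 16)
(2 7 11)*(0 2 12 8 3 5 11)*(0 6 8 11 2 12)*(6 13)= [12, 1, 7, 5, 4, 2, 8, 13, 3, 9, 10, 0, 11, 6]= (0 12 11)(2 7 13 6 8 3 5)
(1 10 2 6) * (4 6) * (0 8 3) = [8, 10, 4, 0, 6, 5, 1, 7, 3, 9, 2] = (0 8 3)(1 10 2 4 6)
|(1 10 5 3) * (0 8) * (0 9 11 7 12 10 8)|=9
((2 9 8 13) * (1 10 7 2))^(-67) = (1 2 13 7 8 10 9) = ((1 10 7 2 9 8 13))^(-67)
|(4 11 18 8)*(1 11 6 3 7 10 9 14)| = 11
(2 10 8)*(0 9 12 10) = (0 9 12 10 8 2) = [9, 1, 0, 3, 4, 5, 6, 7, 2, 12, 8, 11, 10]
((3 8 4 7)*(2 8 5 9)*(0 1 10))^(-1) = ((0 1 10)(2 8 4 7 3 5 9))^(-1) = (0 10 1)(2 9 5 3 7 4 8)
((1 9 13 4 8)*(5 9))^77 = ((1 5 9 13 4 8))^77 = (1 8 4 13 9 5)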